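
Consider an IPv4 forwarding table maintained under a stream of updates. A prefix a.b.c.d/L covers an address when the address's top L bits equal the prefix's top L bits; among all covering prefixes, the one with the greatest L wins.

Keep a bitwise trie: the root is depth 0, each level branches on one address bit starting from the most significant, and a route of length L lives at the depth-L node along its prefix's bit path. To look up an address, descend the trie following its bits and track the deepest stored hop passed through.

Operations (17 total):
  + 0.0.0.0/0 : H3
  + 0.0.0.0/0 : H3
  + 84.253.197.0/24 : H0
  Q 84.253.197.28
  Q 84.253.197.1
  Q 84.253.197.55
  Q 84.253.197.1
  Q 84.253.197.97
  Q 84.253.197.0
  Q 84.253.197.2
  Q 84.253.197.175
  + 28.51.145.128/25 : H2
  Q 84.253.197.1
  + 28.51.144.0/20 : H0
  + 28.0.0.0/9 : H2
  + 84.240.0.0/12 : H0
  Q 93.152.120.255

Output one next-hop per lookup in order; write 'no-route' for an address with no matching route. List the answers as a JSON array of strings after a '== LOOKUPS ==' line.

Trace:
  add 0.0.0.0/0 -> H3 at depth 0
  add 0.0.0.0/0 -> H3 at depth 0
  add 84.253.197.0/24 -> H0 at depth 24
  ? 84.253.197.28  path d0:H3→d1:-→d2:-→d3:-→d4:-→d5:-→d6:-→d7:-→d8:-→d9:-→d10:-→d11:-→d12:-→d13:-→d14:-→d15:-→d16:-→d17:-→d18:-→d19:-→d20:-→d21:-→d22:-→d23:-→d24:H0  best=H0
  ? 84.253.197.1  path d0:H3→d1:-→d2:-→d3:-→d4:-→d5:-→d6:-→d7:-→d8:-→d9:-→d10:-→d11:-→d12:-→d13:-→d14:-→d15:-→d16:-→d17:-→d18:-→d19:-→d20:-→d21:-→d22:-→d23:-→d24:H0  best=H0
  ? 84.253.197.55  path d0:H3→d1:-→d2:-→d3:-→d4:-→d5:-→d6:-→d7:-→d8:-→d9:-→d10:-→d11:-→d12:-→d13:-→d14:-→d15:-→d16:-→d17:-→d18:-→d19:-→d20:-→d21:-→d22:-→d23:-→d24:H0  best=H0
  ? 84.253.197.1  path d0:H3→d1:-→d2:-→d3:-→d4:-→d5:-→d6:-→d7:-→d8:-→d9:-→d10:-→d11:-→d12:-→d13:-→d14:-→d15:-→d16:-→d17:-→d18:-→d19:-→d20:-→d21:-→d22:-→d23:-→d24:H0  best=H0
  ? 84.253.197.97  path d0:H3→d1:-→d2:-→d3:-→d4:-→d5:-→d6:-→d7:-→d8:-→d9:-→d10:-→d11:-→d12:-→d13:-→d14:-→d15:-→d16:-→d17:-→d18:-→d19:-→d20:-→d21:-→d22:-→d23:-→d24:H0  best=H0
  ? 84.253.197.0  path d0:H3→d1:-→d2:-→d3:-→d4:-→d5:-→d6:-→d7:-→d8:-→d9:-→d10:-→d11:-→d12:-→d13:-→d14:-→d15:-→d16:-→d17:-→d18:-→d19:-→d20:-→d21:-→d22:-→d23:-→d24:H0  best=H0
  ? 84.253.197.2  path d0:H3→d1:-→d2:-→d3:-→d4:-→d5:-→d6:-→d7:-→d8:-→d9:-→d10:-→d11:-→d12:-→d13:-→d14:-→d15:-→d16:-→d17:-→d18:-→d19:-→d20:-→d21:-→d22:-→d23:-→d24:H0  best=H0
  ? 84.253.197.175  path d0:H3→d1:-→d2:-→d3:-→d4:-→d5:-→d6:-→d7:-→d8:-→d9:-→d10:-→d11:-→d12:-→d13:-→d14:-→d15:-→d16:-→d17:-→d18:-→d19:-→d20:-→d21:-→d22:-→d23:-→d24:H0  best=H0
  add 28.51.145.128/25 -> H2 at depth 25
  ? 84.253.197.1  path d0:H3→d1:-→d2:-→d3:-→d4:-→d5:-→d6:-→d7:-→d8:-→d9:-→d10:-→d11:-→d12:-→d13:-→d14:-→d15:-→d16:-→d17:-→d18:-→d19:-→d20:-→d21:-→d22:-→d23:-→d24:H0  best=H0
  add 28.51.144.0/20 -> H0 at depth 20
  add 28.0.0.0/9 -> H2 at depth 9
  add 84.240.0.0/12 -> H0 at depth 12
  ? 93.152.120.255  path d0:H3→d1:-→d2:-→d3:-→d4:-  best=H3

== LOOKUPS ==
["H0","H0","H0","H0","H0","H0","H0","H0","H0","H3"]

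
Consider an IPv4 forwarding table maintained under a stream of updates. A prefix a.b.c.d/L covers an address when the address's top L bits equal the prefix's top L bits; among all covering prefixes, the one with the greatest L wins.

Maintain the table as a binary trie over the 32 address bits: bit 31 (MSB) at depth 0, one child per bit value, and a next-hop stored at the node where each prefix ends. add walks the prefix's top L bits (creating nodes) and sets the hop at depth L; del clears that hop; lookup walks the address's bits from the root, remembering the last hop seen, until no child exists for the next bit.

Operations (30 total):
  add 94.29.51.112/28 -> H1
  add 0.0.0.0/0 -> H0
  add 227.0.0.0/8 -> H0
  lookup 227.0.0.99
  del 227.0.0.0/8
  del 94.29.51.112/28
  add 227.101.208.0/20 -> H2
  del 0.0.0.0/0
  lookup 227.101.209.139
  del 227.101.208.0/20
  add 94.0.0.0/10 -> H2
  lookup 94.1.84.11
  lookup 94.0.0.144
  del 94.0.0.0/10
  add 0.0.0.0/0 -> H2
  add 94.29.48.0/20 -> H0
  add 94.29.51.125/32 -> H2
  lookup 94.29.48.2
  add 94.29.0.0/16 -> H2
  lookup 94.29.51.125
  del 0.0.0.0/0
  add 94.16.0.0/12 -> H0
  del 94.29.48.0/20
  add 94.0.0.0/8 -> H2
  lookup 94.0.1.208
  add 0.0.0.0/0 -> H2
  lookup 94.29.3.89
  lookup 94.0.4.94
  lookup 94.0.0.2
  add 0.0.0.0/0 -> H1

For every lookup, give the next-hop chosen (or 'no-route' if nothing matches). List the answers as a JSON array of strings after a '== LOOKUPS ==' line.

Trace:
  + 94.29.51.112/28 (H1) depth=28
  + 0.0.0.0/0 (H0) depth=0
  + 227.0.0.0/8 (H0) depth=8
  Q 227.0.0.99: descend 11100011 ; hops seen [H0,H0] ; pick H0
  - 227.0.0.0/8 clear@8
  - 94.29.51.112/28 clear@28
  + 227.101.208.0/20 (H2) depth=20
  - 0.0.0.0/0 clear@0
  Q 227.101.209.139: descend 11100011011001011101 ; hops seen [H2] ; pick H2
  - 227.101.208.0/20 clear@20
  + 94.0.0.0/10 (H2) depth=10
  Q 94.1.84.11: descend 01011110000 ; hops seen [H2] ; pick H2
  Q 94.0.0.144: descend 01011110000 ; hops seen [H2] ; pick H2
  - 94.0.0.0/10 clear@10
  + 0.0.0.0/0 (H2) depth=0
  + 94.29.48.0/20 (H0) depth=20
  + 94.29.51.125/32 (H2) depth=32
  Q 94.29.48.2: descend 0101111000011101001100 ; hops seen [H2,H0] ; pick H0
  + 94.29.0.0/16 (H2) depth=16
  Q 94.29.51.125: descend 01011110000111010011001101111101 ; hops seen [H2,H2,H0,H2] ; pick H2
  - 0.0.0.0/0 clear@0
  + 94.16.0.0/12 (H0) depth=12
  - 94.29.48.0/20 clear@20
  + 94.0.0.0/8 (H2) depth=8
  Q 94.0.1.208: descend 01011110000 ; hops seen [H2] ; pick H2
  + 0.0.0.0/0 (H2) depth=0
  Q 94.29.3.89: descend 010111100001110100 ; hops seen [H2,H2,H0,H2] ; pick H2
  Q 94.0.4.94: descend 01011110000 ; hops seen [H2,H2] ; pick H2
  Q 94.0.0.2: descend 01011110000 ; hops seen [H2,H2] ; pick H2
  + 0.0.0.0/0 (H1) depth=0

== LOOKUPS ==
["H0","H2","H2","H2","H0","H2","H2","H2","H2","H2"]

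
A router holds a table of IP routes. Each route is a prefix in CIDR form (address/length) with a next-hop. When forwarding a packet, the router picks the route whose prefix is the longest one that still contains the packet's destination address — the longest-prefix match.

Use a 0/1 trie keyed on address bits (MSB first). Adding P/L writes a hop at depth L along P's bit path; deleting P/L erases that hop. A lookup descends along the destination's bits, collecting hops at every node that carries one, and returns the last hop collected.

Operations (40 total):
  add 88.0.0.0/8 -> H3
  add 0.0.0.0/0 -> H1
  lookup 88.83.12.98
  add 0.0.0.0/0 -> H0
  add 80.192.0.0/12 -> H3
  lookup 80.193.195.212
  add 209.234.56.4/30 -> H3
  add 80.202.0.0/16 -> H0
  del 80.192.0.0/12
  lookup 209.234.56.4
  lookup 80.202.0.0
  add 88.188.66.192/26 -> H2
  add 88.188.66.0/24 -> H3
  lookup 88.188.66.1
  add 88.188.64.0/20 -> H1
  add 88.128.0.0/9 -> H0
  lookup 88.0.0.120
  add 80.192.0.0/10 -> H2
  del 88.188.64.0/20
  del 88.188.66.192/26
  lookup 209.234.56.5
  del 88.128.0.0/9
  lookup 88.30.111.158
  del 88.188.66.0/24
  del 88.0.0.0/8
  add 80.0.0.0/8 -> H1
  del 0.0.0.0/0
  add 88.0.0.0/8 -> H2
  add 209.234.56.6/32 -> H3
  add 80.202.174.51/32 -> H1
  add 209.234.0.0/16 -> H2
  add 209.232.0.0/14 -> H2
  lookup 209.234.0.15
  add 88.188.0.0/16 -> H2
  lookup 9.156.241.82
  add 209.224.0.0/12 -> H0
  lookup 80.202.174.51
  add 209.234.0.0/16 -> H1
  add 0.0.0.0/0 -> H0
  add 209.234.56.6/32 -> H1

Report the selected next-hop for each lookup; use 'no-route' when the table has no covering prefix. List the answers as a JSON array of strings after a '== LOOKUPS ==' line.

Process each operation:
  add 88.0.0.0/8 -> H3 at depth 8
  add 0.0.0.0/0 -> H1 at depth 0
  ? 88.83.12.98  path d0:H1→d1:-→d2:-→d3:-→d4:-→d5:-→d6:-→d7:-→d8:H3  best=H3
  add 0.0.0.0/0 -> H0 at depth 0
  add 80.192.0.0/12 -> H3 at depth 12
  ? 80.193.195.212  path d0:H0→d1:-→d2:-→d3:-→d4:-→d5:-→d6:-→d7:-→d8:-→d9:-→d10:-→d11:-→d12:H3  best=H3
  add 209.234.56.4/30 -> H3 at depth 30
  add 80.202.0.0/16 -> H0 at depth 16
  - 80.192.0.0/12 clear@12
  ? 209.234.56.4  path d0:H0→d1:-→d2:-→d3:-→d4:-→d5:-→d6:-→d7:-→d8:-→d9:-→d10:-→d11:-→d12:-→d13:-→d14:-→d15:-→d16:-→d17:-→d18:-→d19:-→d20:-→d21:-→d22:-→d23:-→d24:-→d25:-→d26:-→d27:-→d28:-→d29:-→d30:H3  best=H3
  ? 80.202.0.0  path d0:H0→d1:-→d2:-→d3:-→d4:-→d5:-→d6:-→d7:-→d8:-→d9:-→d10:-→d11:-→d12:-→d13:-→d14:-→d15:-→d16:H0  best=H0
  add 88.188.66.192/26 -> H2 at depth 26
  add 88.188.66.0/24 -> H3 at depth 24
  ? 88.188.66.1  path d0:H0→d1:-→d2:-→d3:-→d4:-→d5:-→d6:-→d7:-→d8:H3→d9:-→d10:-→d11:-→d12:-→d13:-→d14:-→d15:-→d16:-→d17:-→d18:-→d19:-→d20:-→d21:-→d22:-→d23:-→d24:H3  best=H3
  add 88.188.64.0/20 -> H1 at depth 20
  add 88.128.0.0/9 -> H0 at depth 9
  ? 88.0.0.120  path d0:H0→d1:-→d2:-→d3:-→d4:-→d5:-→d6:-→d7:-→d8:H3  best=H3
  add 80.192.0.0/10 -> H2 at depth 10
  - 88.188.64.0/20 clear@20
  - 88.188.66.192/26 clear@26
  ? 209.234.56.5  path d0:H0→d1:-→d2:-→d3:-→d4:-→d5:-→d6:-→d7:-→d8:-→d9:-→d10:-→d11:-→d12:-→d13:-→d14:-→d15:-→d16:-→d17:-→d18:-→d19:-→d20:-→d21:-→d22:-→d23:-→d24:-→d25:-→d26:-→d27:-→d28:-→d29:-→d30:H3  best=H3
  - 88.128.0.0/9 clear@9
  ? 88.30.111.158  path d0:H0→d1:-→d2:-→d3:-→d4:-→d5:-→d6:-→d7:-→d8:H3  best=H3
  - 88.188.66.0/24 clear@24
  - 88.0.0.0/8 clear@8
  add 80.0.0.0/8 -> H1 at depth 8
  - 0.0.0.0/0 clear@0
  add 88.0.0.0/8 -> H2 at depth 8
  add 209.234.56.6/32 -> H3 at depth 32
  add 80.202.174.51/32 -> H1 at depth 32
  add 209.234.0.0/16 -> H2 at depth 16
  add 209.232.0.0/14 -> H2 at depth 14
  ? 209.234.0.15  path d0:-→d1:-→d2:-→d3:-→d4:-→d5:-→d6:-→d7:-→d8:-→d9:-→d10:-→d11:-→d12:-→d13:-→d14:H2→d15:-→d16:H2→d17:-→d18:-  best=H2
  add 88.188.0.0/16 -> H2 at depth 16
  ? 9.156.241.82  path d0:-→d1:-  best=no-route
  add 209.224.0.0/12 -> H0 at depth 12
  ? 80.202.174.51  path d0:-→d1:-→d2:-→d3:-→d4:-→d5:-→d6:-→d7:-→d8:H1→d9:-→d10:H2→d11:-→d12:-→d13:-→d14:-→d15:-→d16:H0→d17:-→d18:-→d19:-→d20:-→d21:-→d22:-→d23:-→d24:-→d25:-→d26:-→d27:-→d28:-→d29:-→d30:-→d31:-→d32:H1  best=H1
  add 209.234.0.0/16 -> H1 at depth 16
  add 0.0.0.0/0 -> H0 at depth 0
  add 209.234.56.6/32 -> H1 at depth 32

== LOOKUPS ==
["H3","H3","H3","H0","H3","H3","H3","H3","H2","no-route","H1"]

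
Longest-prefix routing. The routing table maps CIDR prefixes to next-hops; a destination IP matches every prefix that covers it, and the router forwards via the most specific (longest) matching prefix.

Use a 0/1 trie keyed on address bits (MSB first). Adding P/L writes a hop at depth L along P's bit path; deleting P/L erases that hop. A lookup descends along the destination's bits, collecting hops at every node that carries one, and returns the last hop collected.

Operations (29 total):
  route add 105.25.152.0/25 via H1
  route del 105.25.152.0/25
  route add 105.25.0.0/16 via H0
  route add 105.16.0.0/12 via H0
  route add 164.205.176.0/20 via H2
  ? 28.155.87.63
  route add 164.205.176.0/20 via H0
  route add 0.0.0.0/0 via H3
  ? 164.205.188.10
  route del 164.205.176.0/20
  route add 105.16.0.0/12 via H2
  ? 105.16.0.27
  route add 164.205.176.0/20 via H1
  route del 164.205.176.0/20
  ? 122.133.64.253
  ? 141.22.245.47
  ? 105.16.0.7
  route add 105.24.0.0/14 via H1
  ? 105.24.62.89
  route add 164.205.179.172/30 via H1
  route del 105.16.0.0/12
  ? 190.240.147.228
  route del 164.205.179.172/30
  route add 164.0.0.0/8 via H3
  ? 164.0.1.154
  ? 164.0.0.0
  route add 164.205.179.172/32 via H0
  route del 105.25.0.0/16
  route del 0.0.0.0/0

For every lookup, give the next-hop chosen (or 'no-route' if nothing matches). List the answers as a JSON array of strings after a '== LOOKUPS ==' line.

Apply in order:
  add 105.25.152.0/25 -> H1 at depth 25
  del 105.25.152.0/25 (clear depth 25)
  add 105.25.0.0/16 -> H0 at depth 16
  add 105.16.0.0/12 -> H0 at depth 12
  add 164.205.176.0/20 -> H2 at depth 20
  lookup 28.155.87.63: bits 0 walk d0:-→d1:- -> no-route
  add 164.205.176.0/20 -> H0 at depth 20
  add 0.0.0.0/0 -> H3 at depth 0
  lookup 164.205.188.10: bits 10100100110011011011 walk d0:H3→d1:-→d2:-→d3:-→d4:-→d5:-→d6:-→d7:-→d8:-→d9:-→d10:-→d11:-→d12:-→d13:-→d14:-→d15:-→d16:-→d17:-→d18:-→d19:-→d20:H0 -> H0
  del 164.205.176.0/20 (clear depth 20)
  add 105.16.0.0/12 -> H2 at depth 12
  lookup 105.16.0.27: bits 011010010001 walk d0:H3→d1:-→d2:-→d3:-→d4:-→d5:-→d6:-→d7:-→d8:-→d9:-→d10:-→d11:-→d12:H2 -> H2
  add 164.205.176.0/20 -> H1 at depth 20
  del 164.205.176.0/20 (clear depth 20)
  lookup 122.133.64.253: bits 011 walk d0:H3→d1:-→d2:-→d3:- -> H3
  lookup 141.22.245.47: bits 10 walk d0:H3→d1:-→d2:- -> H3
  lookup 105.16.0.7: bits 011010010001 walk d0:H3→d1:-→d2:-→d3:-→d4:-→d5:-→d6:-→d7:-→d8:-→d9:-→d10:-→d11:-→d12:H2 -> H2
  add 105.24.0.0/14 -> H1 at depth 14
  lookup 105.24.62.89: bits 011010010001100 walk d0:H3→d1:-→d2:-→d3:-→d4:-→d5:-→d6:-→d7:-→d8:-→d9:-→d10:-→d11:-→d12:H2→d13:-→d14:H1→d15:- -> H1
  add 164.205.179.172/30 -> H1 at depth 30
  del 105.16.0.0/12 (clear depth 12)
  lookup 190.240.147.228: bits 101 walk d0:H3→d1:-→d2:-→d3:- -> H3
  del 164.205.179.172/30 (clear depth 30)
  add 164.0.0.0/8 -> H3 at depth 8
  lookup 164.0.1.154: bits 10100100 walk d0:H3→d1:-→d2:-→d3:-→d4:-→d5:-→d6:-→d7:-→d8:H3 -> H3
  lookup 164.0.0.0: bits 10100100 walk d0:H3→d1:-→d2:-→d3:-→d4:-→d5:-→d6:-→d7:-→d8:H3 -> H3
  add 164.205.179.172/32 -> H0 at depth 32
  del 105.25.0.0/16 (clear depth 16)
  del 0.0.0.0/0 (clear depth 0)

== LOOKUPS ==
["no-route","H0","H2","H3","H3","H2","H1","H3","H3","H3"]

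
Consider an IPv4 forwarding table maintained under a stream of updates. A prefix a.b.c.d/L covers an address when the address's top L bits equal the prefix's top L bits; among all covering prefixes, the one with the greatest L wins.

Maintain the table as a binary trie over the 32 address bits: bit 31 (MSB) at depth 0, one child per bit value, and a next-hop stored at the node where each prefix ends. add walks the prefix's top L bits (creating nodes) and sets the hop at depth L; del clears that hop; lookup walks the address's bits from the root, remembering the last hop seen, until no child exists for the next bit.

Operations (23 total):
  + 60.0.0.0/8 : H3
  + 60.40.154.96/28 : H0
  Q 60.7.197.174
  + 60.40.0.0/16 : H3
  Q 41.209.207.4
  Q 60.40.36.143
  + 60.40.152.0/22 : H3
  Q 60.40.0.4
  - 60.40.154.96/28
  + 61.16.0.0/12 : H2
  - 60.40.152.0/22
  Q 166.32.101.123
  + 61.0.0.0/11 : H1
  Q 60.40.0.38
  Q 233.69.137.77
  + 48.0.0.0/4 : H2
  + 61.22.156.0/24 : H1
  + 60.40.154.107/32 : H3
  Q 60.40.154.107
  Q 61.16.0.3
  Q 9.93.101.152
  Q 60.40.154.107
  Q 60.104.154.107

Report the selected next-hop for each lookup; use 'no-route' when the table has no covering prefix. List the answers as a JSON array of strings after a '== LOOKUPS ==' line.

Trace:
  + 60.0.0.0/8 (H3) depth=8
  + 60.40.154.96/28 (H0) depth=28
  Q 60.7.197.174: descend 0011110000 ; hops seen [H3] ; pick H3
  + 60.40.0.0/16 (H3) depth=16
  Q 41.209.207.4: descend 001 ; hops seen [∅] ; pick no-route
  Q 60.40.36.143: descend 0011110000101000 ; hops seen [H3,H3] ; pick H3
  + 60.40.152.0/22 (H3) depth=22
  Q 60.40.0.4: descend 0011110000101000 ; hops seen [H3,H3] ; pick H3
  - 60.40.154.96/28 clear@28
  + 61.16.0.0/12 (H2) depth=12
  - 60.40.152.0/22 clear@22
  Q 166.32.101.123: descend ε ; hops seen [∅] ; pick no-route
  + 61.0.0.0/11 (H1) depth=11
  Q 60.40.0.38: descend 0011110000101000 ; hops seen [H3,H3] ; pick H3
  Q 233.69.137.77: descend ε ; hops seen [∅] ; pick no-route
  + 48.0.0.0/4 (H2) depth=4
  + 61.22.156.0/24 (H1) depth=24
  + 60.40.154.107/32 (H3) depth=32
  Q 60.40.154.107: descend 00111100001010001001101001101011 ; hops seen [H2,H3,H3,H3] ; pick H3
  Q 61.16.0.3: descend 0011110100010 ; hops seen [H2,H1,H2] ; pick H2
  Q 9.93.101.152: descend 00 ; hops seen [∅] ; pick no-route
  Q 60.40.154.107: descend 00111100001010001001101001101011 ; hops seen [H2,H3,H3,H3] ; pick H3
  Q 60.104.154.107: descend 001111000 ; hops seen [H2,H3] ; pick H3

== LOOKUPS ==
["H3","no-route","H3","H3","no-route","H3","no-route","H3","H2","no-route","H3","H3"]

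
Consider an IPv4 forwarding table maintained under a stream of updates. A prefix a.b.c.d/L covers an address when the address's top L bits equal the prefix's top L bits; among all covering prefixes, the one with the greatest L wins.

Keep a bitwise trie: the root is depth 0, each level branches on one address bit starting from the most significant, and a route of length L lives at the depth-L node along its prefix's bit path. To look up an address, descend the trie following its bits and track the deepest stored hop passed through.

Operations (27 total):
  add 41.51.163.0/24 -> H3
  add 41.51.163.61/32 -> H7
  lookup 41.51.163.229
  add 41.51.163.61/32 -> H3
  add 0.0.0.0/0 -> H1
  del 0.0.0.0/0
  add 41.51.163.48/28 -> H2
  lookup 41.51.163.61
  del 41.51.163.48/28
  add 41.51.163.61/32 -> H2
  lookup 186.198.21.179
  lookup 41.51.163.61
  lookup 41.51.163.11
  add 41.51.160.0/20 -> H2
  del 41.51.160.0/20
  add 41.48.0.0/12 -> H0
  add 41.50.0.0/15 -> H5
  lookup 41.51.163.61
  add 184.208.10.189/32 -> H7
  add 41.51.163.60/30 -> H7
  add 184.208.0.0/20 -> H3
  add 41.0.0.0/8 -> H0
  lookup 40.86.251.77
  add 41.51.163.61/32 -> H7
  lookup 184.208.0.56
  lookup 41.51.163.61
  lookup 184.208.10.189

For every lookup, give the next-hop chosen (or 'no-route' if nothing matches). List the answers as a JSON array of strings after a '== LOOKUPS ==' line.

Process each operation:
  + 41.51.163.0/24 (H3) depth=24
  + 41.51.163.61/32 (H7) depth=32
  ? 41.51.163.229  path d0:-→d1:-→d2:-→d3:-→d4:-→d5:-→d6:-→d7:-→d8:-→d9:-→d10:-→d11:-→d12:-→d13:-→d14:-→d15:-→d16:-→d17:-→d18:-→d19:-→d20:-→d21:-→d22:-→d23:-→d24:H3  best=H3
  + 41.51.163.61/32 (H3) depth=32
  + 0.0.0.0/0 (H1) depth=0
  - 0.0.0.0/0 clear@0
  + 41.51.163.48/28 (H2) depth=28
  ? 41.51.163.61  path d0:-→d1:-→d2:-→d3:-→d4:-→d5:-→d6:-→d7:-→d8:-→d9:-→d10:-→d11:-→d12:-→d13:-→d14:-→d15:-→d16:-→d17:-→d18:-→d19:-→d20:-→d21:-→d22:-→d23:-→d24:H3→d25:-→d26:-→d27:-→d28:H2→d29:-→d30:-→d31:-→d32:H3  best=H3
  - 41.51.163.48/28 clear@28
  + 41.51.163.61/32 (H2) depth=32
  ? 186.198.21.179  path d0:-  best=no-route
  ? 41.51.163.61  path d0:-→d1:-→d2:-→d3:-→d4:-→d5:-→d6:-→d7:-→d8:-→d9:-→d10:-→d11:-→d12:-→d13:-→d14:-→d15:-→d16:-→d17:-→d18:-→d19:-→d20:-→d21:-→d22:-→d23:-→d24:H3→d25:-→d26:-→d27:-→d28:-→d29:-→d30:-→d31:-→d32:H2  best=H2
  ? 41.51.163.11  path d0:-→d1:-→d2:-→d3:-→d4:-→d5:-→d6:-→d7:-→d8:-→d9:-→d10:-→d11:-→d12:-→d13:-→d14:-→d15:-→d16:-→d17:-→d18:-→d19:-→d20:-→d21:-→d22:-→d23:-→d24:H3→d25:-→d26:-  best=H3
  + 41.51.160.0/20 (H2) depth=20
  - 41.51.160.0/20 clear@20
  + 41.48.0.0/12 (H0) depth=12
  + 41.50.0.0/15 (H5) depth=15
  ? 41.51.163.61  path d0:-→d1:-→d2:-→d3:-→d4:-→d5:-→d6:-→d7:-→d8:-→d9:-→d10:-→d11:-→d12:H0→d13:-→d14:-→d15:H5→d16:-→d17:-→d18:-→d19:-→d20:-→d21:-→d22:-→d23:-→d24:H3→d25:-→d26:-→d27:-→d28:-→d29:-→d30:-→d31:-→d32:H2  best=H2
  + 184.208.10.189/32 (H7) depth=32
  + 41.51.163.60/30 (H7) depth=30
  + 184.208.0.0/20 (H3) depth=20
  + 41.0.0.0/8 (H0) depth=8
  ? 40.86.251.77  path d0:-→d1:-→d2:-→d3:-→d4:-→d5:-→d6:-→d7:-  best=no-route
  + 41.51.163.61/32 (H7) depth=32
  ? 184.208.0.56  path d0:-→d1:-→d2:-→d3:-→d4:-→d5:-→d6:-→d7:-→d8:-→d9:-→d10:-→d11:-→d12:-→d13:-→d14:-→d15:-→d16:-→d17:-→d18:-→d19:-→d20:H3  best=H3
  ? 41.51.163.61  path d0:-→d1:-→d2:-→d3:-→d4:-→d5:-→d6:-→d7:-→d8:H0→d9:-→d10:-→d11:-→d12:H0→d13:-→d14:-→d15:H5→d16:-→d17:-→d18:-→d19:-→d20:-→d21:-→d22:-→d23:-→d24:H3→d25:-→d26:-→d27:-→d28:-→d29:-→d30:H7→d31:-→d32:H7  best=H7
  ? 184.208.10.189  path d0:-→d1:-→d2:-→d3:-→d4:-→d5:-→d6:-→d7:-→d8:-→d9:-→d10:-→d11:-→d12:-→d13:-→d14:-→d15:-→d16:-→d17:-→d18:-→d19:-→d20:H3→d21:-→d22:-→d23:-→d24:-→d25:-→d26:-→d27:-→d28:-→d29:-→d30:-→d31:-→d32:H7  best=H7

== LOOKUPS ==
["H3","H3","no-route","H2","H3","H2","no-route","H3","H7","H7"]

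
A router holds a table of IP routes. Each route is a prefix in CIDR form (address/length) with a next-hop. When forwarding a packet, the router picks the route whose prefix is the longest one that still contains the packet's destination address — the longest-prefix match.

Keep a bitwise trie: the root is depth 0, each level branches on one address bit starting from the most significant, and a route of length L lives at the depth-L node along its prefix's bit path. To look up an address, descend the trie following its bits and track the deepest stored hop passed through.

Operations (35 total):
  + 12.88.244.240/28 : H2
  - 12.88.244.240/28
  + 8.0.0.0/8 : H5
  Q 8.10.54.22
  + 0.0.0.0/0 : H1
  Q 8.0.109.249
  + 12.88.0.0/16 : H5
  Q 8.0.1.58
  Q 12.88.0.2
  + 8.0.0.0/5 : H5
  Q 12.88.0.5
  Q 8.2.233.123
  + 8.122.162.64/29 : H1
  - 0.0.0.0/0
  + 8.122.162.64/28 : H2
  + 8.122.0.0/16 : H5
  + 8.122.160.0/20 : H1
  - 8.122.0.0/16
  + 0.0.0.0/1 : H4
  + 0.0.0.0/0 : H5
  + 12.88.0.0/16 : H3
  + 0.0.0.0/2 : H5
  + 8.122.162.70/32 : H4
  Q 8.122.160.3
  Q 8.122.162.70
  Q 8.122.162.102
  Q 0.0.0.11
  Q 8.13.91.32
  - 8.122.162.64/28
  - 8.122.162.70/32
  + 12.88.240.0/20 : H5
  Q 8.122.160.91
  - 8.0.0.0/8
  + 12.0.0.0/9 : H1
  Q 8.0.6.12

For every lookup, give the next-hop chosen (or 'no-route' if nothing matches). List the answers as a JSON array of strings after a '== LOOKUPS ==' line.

Process each operation:
  + 12.88.244.240/28 (H2) depth=28
  - 12.88.244.240/28 clear@28
  + 8.0.0.0/8 (H5) depth=8
  lookup 8.10.54.22: bits 00001000 walk d0:-→d1:-→d2:-→d3:-→d4:-→d5:-→d6:-→d7:-→d8:H5 -> H5
  + 0.0.0.0/0 (H1) depth=0
  lookup 8.0.109.249: bits 00001000 walk d0:H1→d1:-→d2:-→d3:-→d4:-→d5:-→d6:-→d7:-→d8:H5 -> H5
  + 12.88.0.0/16 (H5) depth=16
  lookup 8.0.1.58: bits 00001000 walk d0:H1→d1:-→d2:-→d3:-→d4:-→d5:-→d6:-→d7:-→d8:H5 -> H5
  lookup 12.88.0.2: bits 0000110001011000 walk d0:H1→d1:-→d2:-→d3:-→d4:-→d5:-→d6:-→d7:-→d8:-→d9:-→d10:-→d11:-→d12:-→d13:-→d14:-→d15:-→d16:H5 -> H5
  + 8.0.0.0/5 (H5) depth=5
  lookup 12.88.0.5: bits 0000110001011000 walk d0:H1→d1:-→d2:-→d3:-→d4:-→d5:H5→d6:-→d7:-→d8:-→d9:-→d10:-→d11:-→d12:-→d13:-→d14:-→d15:-→d16:H5 -> H5
  lookup 8.2.233.123: bits 00001000 walk d0:H1→d1:-→d2:-→d3:-→d4:-→d5:H5→d6:-→d7:-→d8:H5 -> H5
  + 8.122.162.64/29 (H1) depth=29
  - 0.0.0.0/0 clear@0
  + 8.122.162.64/28 (H2) depth=28
  + 8.122.0.0/16 (H5) depth=16
  + 8.122.160.0/20 (H1) depth=20
  - 8.122.0.0/16 clear@16
  + 0.0.0.0/1 (H4) depth=1
  + 0.0.0.0/0 (H5) depth=0
  + 12.88.0.0/16 (H3) depth=16
  + 0.0.0.0/2 (H5) depth=2
  + 8.122.162.70/32 (H4) depth=32
  lookup 8.122.160.3: bits 0000100001111010101000 walk d0:H5→d1:H4→d2:H5→d3:-→d4:-→d5:H5→d6:-→d7:-→d8:H5→d9:-→d10:-→d11:-→d12:-→d13:-→d14:-→d15:-→d16:-→d17:-→d18:-→d19:-→d20:H1→d21:-→d22:- -> H1
  lookup 8.122.162.70: bits 00001000011110101010001001000110 walk d0:H5→d1:H4→d2:H5→d3:-→d4:-→d5:H5→d6:-→d7:-→d8:H5→d9:-→d10:-→d11:-→d12:-→d13:-→d14:-→d15:-→d16:-→d17:-→d18:-→d19:-→d20:H1→d21:-→d22:-→d23:-→d24:-→d25:-→d26:-→d27:-→d28:H2→d29:H1→d30:-→d31:-→d32:H4 -> H4
  lookup 8.122.162.102: bits 00001000011110101010001001 walk d0:H5→d1:H4→d2:H5→d3:-→d4:-→d5:H5→d6:-→d7:-→d8:H5→d9:-→d10:-→d11:-→d12:-→d13:-→d14:-→d15:-→d16:-→d17:-→d18:-→d19:-→d20:H1→d21:-→d22:-→d23:-→d24:-→d25:-→d26:- -> H1
  lookup 0.0.0.11: bits 0000 walk d0:H5→d1:H4→d2:H5→d3:-→d4:- -> H5
  lookup 8.13.91.32: bits 000010000 walk d0:H5→d1:H4→d2:H5→d3:-→d4:-→d5:H5→d6:-→d7:-→d8:H5→d9:- -> H5
  - 8.122.162.64/28 clear@28
  - 8.122.162.70/32 clear@32
  + 12.88.240.0/20 (H5) depth=20
  lookup 8.122.160.91: bits 0000100001111010101000 walk d0:H5→d1:H4→d2:H5→d3:-→d4:-→d5:H5→d6:-→d7:-→d8:H5→d9:-→d10:-→d11:-→d12:-→d13:-→d14:-→d15:-→d16:-→d17:-→d18:-→d19:-→d20:H1→d21:-→d22:- -> H1
  - 8.0.0.0/8 clear@8
  + 12.0.0.0/9 (H1) depth=9
  lookup 8.0.6.12: bits 000010000 walk d0:H5→d1:H4→d2:H5→d3:-→d4:-→d5:H5→d6:-→d7:-→d8:-→d9:- -> H5

== LOOKUPS ==
["H5","H5","H5","H5","H5","H5","H1","H4","H1","H5","H5","H1","H5"]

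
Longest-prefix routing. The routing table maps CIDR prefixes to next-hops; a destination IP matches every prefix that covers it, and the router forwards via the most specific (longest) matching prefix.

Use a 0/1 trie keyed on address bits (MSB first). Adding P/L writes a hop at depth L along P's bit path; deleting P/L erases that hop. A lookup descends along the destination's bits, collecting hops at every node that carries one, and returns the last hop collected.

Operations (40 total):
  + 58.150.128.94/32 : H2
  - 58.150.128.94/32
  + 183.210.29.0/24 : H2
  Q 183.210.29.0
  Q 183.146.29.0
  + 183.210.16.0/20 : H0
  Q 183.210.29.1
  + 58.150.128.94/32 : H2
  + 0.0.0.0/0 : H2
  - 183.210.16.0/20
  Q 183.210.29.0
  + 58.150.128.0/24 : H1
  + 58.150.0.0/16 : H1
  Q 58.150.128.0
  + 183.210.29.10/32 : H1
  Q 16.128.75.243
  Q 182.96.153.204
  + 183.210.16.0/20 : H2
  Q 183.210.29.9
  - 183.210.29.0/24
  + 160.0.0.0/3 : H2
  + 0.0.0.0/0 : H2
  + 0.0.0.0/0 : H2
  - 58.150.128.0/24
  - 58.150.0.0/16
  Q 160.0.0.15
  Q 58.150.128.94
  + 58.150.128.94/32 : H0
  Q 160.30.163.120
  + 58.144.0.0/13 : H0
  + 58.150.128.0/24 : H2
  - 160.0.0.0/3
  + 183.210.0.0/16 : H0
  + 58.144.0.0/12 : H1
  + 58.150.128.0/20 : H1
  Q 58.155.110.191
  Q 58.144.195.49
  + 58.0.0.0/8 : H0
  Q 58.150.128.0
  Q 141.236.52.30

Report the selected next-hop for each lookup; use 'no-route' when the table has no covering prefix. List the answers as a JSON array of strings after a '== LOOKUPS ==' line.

Apply in order:
  + 58.150.128.94/32 (H2) depth=32
  - 58.150.128.94/32 clear@32
  + 183.210.29.0/24 (H2) depth=24
  lookup 183.210.29.0: bits 101101111101001000011101 walk d0:-→d1:-→d2:-→d3:-→d4:-→d5:-→d6:-→d7:-→d8:-→d9:-→d10:-→d11:-→d12:-→d13:-→d14:-→d15:-→d16:-→d17:-→d18:-→d19:-→d20:-→d21:-→d22:-→d23:-→d24:H2 -> H2
  lookup 183.146.29.0: bits 101101111 walk d0:-→d1:-→d2:-→d3:-→d4:-→d5:-→d6:-→d7:-→d8:-→d9:- -> no-route
  + 183.210.16.0/20 (H0) depth=20
  lookup 183.210.29.1: bits 101101111101001000011101 walk d0:-→d1:-→d2:-→d3:-→d4:-→d5:-→d6:-→d7:-→d8:-→d9:-→d10:-→d11:-→d12:-→d13:-→d14:-→d15:-→d16:-→d17:-→d18:-→d19:-→d20:H0→d21:-→d22:-→d23:-→d24:H2 -> H2
  + 58.150.128.94/32 (H2) depth=32
  + 0.0.0.0/0 (H2) depth=0
  - 183.210.16.0/20 clear@20
  lookup 183.210.29.0: bits 101101111101001000011101 walk d0:H2→d1:-→d2:-→d3:-→d4:-→d5:-→d6:-→d7:-→d8:-→d9:-→d10:-→d11:-→d12:-→d13:-→d14:-→d15:-→d16:-→d17:-→d18:-→d19:-→d20:-→d21:-→d22:-→d23:-→d24:H2 -> H2
  + 58.150.128.0/24 (H1) depth=24
  + 58.150.0.0/16 (H1) depth=16
  lookup 58.150.128.0: bits 0011101010010110100000000 walk d0:H2→d1:-→d2:-→d3:-→d4:-→d5:-→d6:-→d7:-→d8:-→d9:-→d10:-→d11:-→d12:-→d13:-→d14:-→d15:-→d16:H1→d17:-→d18:-→d19:-→d20:-→d21:-→d22:-→d23:-→d24:H1→d25:- -> H1
  + 183.210.29.10/32 (H1) depth=32
  lookup 16.128.75.243: bits 00 walk d0:H2→d1:-→d2:- -> H2
  lookup 182.96.153.204: bits 1011011 walk d0:H2→d1:-→d2:-→d3:-→d4:-→d5:-→d6:-→d7:- -> H2
  + 183.210.16.0/20 (H2) depth=20
  lookup 183.210.29.9: bits 101101111101001000011101000010 walk d0:H2→d1:-→d2:-→d3:-→d4:-→d5:-→d6:-→d7:-→d8:-→d9:-→d10:-→d11:-→d12:-→d13:-→d14:-→d15:-→d16:-→d17:-→d18:-→d19:-→d20:H2→d21:-→d22:-→d23:-→d24:H2→d25:-→d26:-→d27:-→d28:-→d29:-→d30:- -> H2
  - 183.210.29.0/24 clear@24
  + 160.0.0.0/3 (H2) depth=3
  + 0.0.0.0/0 (H2) depth=0
  + 0.0.0.0/0 (H2) depth=0
  - 58.150.128.0/24 clear@24
  - 58.150.0.0/16 clear@16
  lookup 160.0.0.15: bits 101 walk d0:H2→d1:-→d2:-→d3:H2 -> H2
  lookup 58.150.128.94: bits 00111010100101101000000001011110 walk d0:H2→d1:-→d2:-→d3:-→d4:-→d5:-→d6:-→d7:-→d8:-→d9:-→d10:-→d11:-→d12:-→d13:-→d14:-→d15:-→d16:-→d17:-→d18:-→d19:-→d20:-→d21:-→d22:-→d23:-→d24:-→d25:-→d26:-→d27:-→d28:-→d29:-→d30:-→d31:-→d32:H2 -> H2
  + 58.150.128.94/32 (H0) depth=32
  lookup 160.30.163.120: bits 101 walk d0:H2→d1:-→d2:-→d3:H2 -> H2
  + 58.144.0.0/13 (H0) depth=13
  + 58.150.128.0/24 (H2) depth=24
  - 160.0.0.0/3 clear@3
  + 183.210.0.0/16 (H0) depth=16
  + 58.144.0.0/12 (H1) depth=12
  + 58.150.128.0/20 (H1) depth=20
  lookup 58.155.110.191: bits 001110101001 walk d0:H2→d1:-→d2:-→d3:-→d4:-→d5:-→d6:-→d7:-→d8:-→d9:-→d10:-→d11:-→d12:H1 -> H1
  lookup 58.144.195.49: bits 0011101010010 walk d0:H2→d1:-→d2:-→d3:-→d4:-→d5:-→d6:-→d7:-→d8:-→d9:-→d10:-→d11:-→d12:H1→d13:H0 -> H0
  + 58.0.0.0/8 (H0) depth=8
  lookup 58.150.128.0: bits 0011101010010110100000000 walk d0:H2→d1:-→d2:-→d3:-→d4:-→d5:-→d6:-→d7:-→d8:H0→d9:-→d10:-→d11:-→d12:H1→d13:H0→d14:-→d15:-→d16:-→d17:-→d18:-→d19:-→d20:H1→d21:-→d22:-→d23:-→d24:H2→d25:- -> H2
  lookup 141.236.52.30: bits 10 walk d0:H2→d1:-→d2:- -> H2

== LOOKUPS ==
["H2","no-route","H2","H2","H1","H2","H2","H2","H2","H2","H2","H1","H0","H2","H2"]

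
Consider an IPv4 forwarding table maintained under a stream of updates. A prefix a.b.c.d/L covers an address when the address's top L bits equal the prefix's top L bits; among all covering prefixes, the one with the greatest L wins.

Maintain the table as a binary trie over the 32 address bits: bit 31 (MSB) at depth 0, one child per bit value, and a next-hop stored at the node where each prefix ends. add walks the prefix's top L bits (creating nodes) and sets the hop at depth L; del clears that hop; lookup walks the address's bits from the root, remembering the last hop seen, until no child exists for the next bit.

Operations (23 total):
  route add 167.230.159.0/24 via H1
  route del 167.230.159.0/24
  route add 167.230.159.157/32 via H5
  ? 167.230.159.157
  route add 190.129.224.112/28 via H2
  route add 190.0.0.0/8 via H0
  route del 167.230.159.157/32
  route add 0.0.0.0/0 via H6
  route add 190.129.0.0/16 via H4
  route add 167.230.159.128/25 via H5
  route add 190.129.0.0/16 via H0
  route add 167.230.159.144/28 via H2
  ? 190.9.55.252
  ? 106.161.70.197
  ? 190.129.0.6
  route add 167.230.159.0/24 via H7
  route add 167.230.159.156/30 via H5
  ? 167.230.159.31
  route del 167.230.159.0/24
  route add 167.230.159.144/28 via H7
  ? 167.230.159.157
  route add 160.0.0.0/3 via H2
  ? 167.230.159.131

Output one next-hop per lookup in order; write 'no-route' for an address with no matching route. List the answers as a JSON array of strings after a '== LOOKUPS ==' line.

Process each operation:
  add 167.230.159.0/24 -> H1 at depth 24
  del 167.230.159.0/24 (clear depth 24)
  add 167.230.159.157/32 -> H5 at depth 32
  Q 167.230.159.157: descend 10100111111001101001111110011101 ; hops seen [H5] ; pick H5
  add 190.129.224.112/28 -> H2 at depth 28
  add 190.0.0.0/8 -> H0 at depth 8
  del 167.230.159.157/32 (clear depth 32)
  add 0.0.0.0/0 -> H6 at depth 0
  add 190.129.0.0/16 -> H4 at depth 16
  add 167.230.159.128/25 -> H5 at depth 25
  add 190.129.0.0/16 -> H0 at depth 16
  add 167.230.159.144/28 -> H2 at depth 28
  Q 190.9.55.252: descend 10111110 ; hops seen [H6,H0] ; pick H0
  Q 106.161.70.197: descend ε ; hops seen [H6] ; pick H6
  Q 190.129.0.6: descend 1011111010000001 ; hops seen [H6,H0,H0] ; pick H0
  add 167.230.159.0/24 -> H7 at depth 24
  add 167.230.159.156/30 -> H5 at depth 30
  Q 167.230.159.31: descend 101001111110011010011111 ; hops seen [H6,H7] ; pick H7
  del 167.230.159.0/24 (clear depth 24)
  add 167.230.159.144/28 -> H7 at depth 28
  Q 167.230.159.157: descend 10100111111001101001111110011101 ; hops seen [H6,H5,H7,H5] ; pick H5
  add 160.0.0.0/3 -> H2 at depth 3
  Q 167.230.159.131: descend 101001111110011010011111100 ; hops seen [H6,H2,H5] ; pick H5

== LOOKUPS ==
["H5","H0","H6","H0","H7","H5","H5"]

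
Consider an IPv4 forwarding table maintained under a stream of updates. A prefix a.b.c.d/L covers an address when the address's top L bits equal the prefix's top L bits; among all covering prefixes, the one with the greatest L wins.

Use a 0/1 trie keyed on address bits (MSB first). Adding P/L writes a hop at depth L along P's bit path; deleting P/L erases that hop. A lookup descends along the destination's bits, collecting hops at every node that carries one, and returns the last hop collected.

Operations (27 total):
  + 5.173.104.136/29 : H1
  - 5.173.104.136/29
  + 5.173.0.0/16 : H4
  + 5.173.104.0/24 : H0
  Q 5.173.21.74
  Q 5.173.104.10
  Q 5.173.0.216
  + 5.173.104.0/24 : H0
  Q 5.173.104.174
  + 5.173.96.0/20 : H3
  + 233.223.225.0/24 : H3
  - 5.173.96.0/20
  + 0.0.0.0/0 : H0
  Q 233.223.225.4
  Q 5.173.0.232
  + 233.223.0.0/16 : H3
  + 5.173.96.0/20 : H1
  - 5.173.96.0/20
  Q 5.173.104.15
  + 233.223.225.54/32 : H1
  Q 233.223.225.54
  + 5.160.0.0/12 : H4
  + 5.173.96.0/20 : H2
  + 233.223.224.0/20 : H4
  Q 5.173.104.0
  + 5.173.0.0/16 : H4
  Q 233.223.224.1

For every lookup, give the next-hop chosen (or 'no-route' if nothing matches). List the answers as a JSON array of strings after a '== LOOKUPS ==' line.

Trace:
  + 5.173.104.136/29 (H1) depth=29
  del 5.173.104.136/29 (clear depth 29)
  + 5.173.0.0/16 (H4) depth=16
  + 5.173.104.0/24 (H0) depth=24
  lookup 5.173.21.74: bits 00000101101011010 walk d0:-→d1:-→d2:-→d3:-→d4:-→d5:-→d6:-→d7:-→d8:-→d9:-→d10:-→d11:-→d12:-→d13:-→d14:-→d15:-→d16:H4→d17:- -> H4
  lookup 5.173.104.10: bits 000001011010110101101000 walk d0:-→d1:-→d2:-→d3:-→d4:-→d5:-→d6:-→d7:-→d8:-→d9:-→d10:-→d11:-→d12:-→d13:-→d14:-→d15:-→d16:H4→d17:-→d18:-→d19:-→d20:-→d21:-→d22:-→d23:-→d24:H0 -> H0
  lookup 5.173.0.216: bits 00000101101011010 walk d0:-→d1:-→d2:-→d3:-→d4:-→d5:-→d6:-→d7:-→d8:-→d9:-→d10:-→d11:-→d12:-→d13:-→d14:-→d15:-→d16:H4→d17:- -> H4
  + 5.173.104.0/24 (H0) depth=24
  lookup 5.173.104.174: bits 00000101101011010110100010 walk d0:-→d1:-→d2:-→d3:-→d4:-→d5:-→d6:-→d7:-→d8:-→d9:-→d10:-→d11:-→d12:-→d13:-→d14:-→d15:-→d16:H4→d17:-→d18:-→d19:-→d20:-→d21:-→d22:-→d23:-→d24:H0→d25:-→d26:- -> H0
  + 5.173.96.0/20 (H3) depth=20
  + 233.223.225.0/24 (H3) depth=24
  del 5.173.96.0/20 (clear depth 20)
  + 0.0.0.0/0 (H0) depth=0
  lookup 233.223.225.4: bits 111010011101111111100001 walk d0:H0→d1:-→d2:-→d3:-→d4:-→d5:-→d6:-→d7:-→d8:-→d9:-→d10:-→d11:-→d12:-→d13:-→d14:-→d15:-→d16:-→d17:-→d18:-→d19:-→d20:-→d21:-→d22:-→d23:-→d24:H3 -> H3
  lookup 5.173.0.232: bits 00000101101011010 walk d0:H0→d1:-→d2:-→d3:-→d4:-→d5:-→d6:-→d7:-→d8:-→d9:-→d10:-→d11:-→d12:-→d13:-→d14:-→d15:-→d16:H4→d17:- -> H4
  + 233.223.0.0/16 (H3) depth=16
  + 5.173.96.0/20 (H1) depth=20
  del 5.173.96.0/20 (clear depth 20)
  lookup 5.173.104.15: bits 000001011010110101101000 walk d0:H0→d1:-→d2:-→d3:-→d4:-→d5:-→d6:-→d7:-→d8:-→d9:-→d10:-→d11:-→d12:-→d13:-→d14:-→d15:-→d16:H4→d17:-→d18:-→d19:-→d20:-→d21:-→d22:-→d23:-→d24:H0 -> H0
  + 233.223.225.54/32 (H1) depth=32
  lookup 233.223.225.54: bits 11101001110111111110000100110110 walk d0:H0→d1:-→d2:-→d3:-→d4:-→d5:-→d6:-→d7:-→d8:-→d9:-→d10:-→d11:-→d12:-→d13:-→d14:-→d15:-→d16:H3→d17:-→d18:-→d19:-→d20:-→d21:-→d22:-→d23:-→d24:H3→d25:-→d26:-→d27:-→d28:-→d29:-→d30:-→d31:-→d32:H1 -> H1
  + 5.160.0.0/12 (H4) depth=12
  + 5.173.96.0/20 (H2) depth=20
  + 233.223.224.0/20 (H4) depth=20
  lookup 5.173.104.0: bits 000001011010110101101000 walk d0:H0→d1:-→d2:-→d3:-→d4:-→d5:-→d6:-→d7:-→d8:-→d9:-→d10:-→d11:-→d12:H4→d13:-→d14:-→d15:-→d16:H4→d17:-→d18:-→d19:-→d20:H2→d21:-→d22:-→d23:-→d24:H0 -> H0
  + 5.173.0.0/16 (H4) depth=16
  lookup 233.223.224.1: bits 11101001110111111110000 walk d0:H0→d1:-→d2:-→d3:-→d4:-→d5:-→d6:-→d7:-→d8:-→d9:-→d10:-→d11:-→d12:-→d13:-→d14:-→d15:-→d16:H3→d17:-→d18:-→d19:-→d20:H4→d21:-→d22:-→d23:- -> H4

== LOOKUPS ==
["H4","H0","H4","H0","H3","H4","H0","H1","H0","H4"]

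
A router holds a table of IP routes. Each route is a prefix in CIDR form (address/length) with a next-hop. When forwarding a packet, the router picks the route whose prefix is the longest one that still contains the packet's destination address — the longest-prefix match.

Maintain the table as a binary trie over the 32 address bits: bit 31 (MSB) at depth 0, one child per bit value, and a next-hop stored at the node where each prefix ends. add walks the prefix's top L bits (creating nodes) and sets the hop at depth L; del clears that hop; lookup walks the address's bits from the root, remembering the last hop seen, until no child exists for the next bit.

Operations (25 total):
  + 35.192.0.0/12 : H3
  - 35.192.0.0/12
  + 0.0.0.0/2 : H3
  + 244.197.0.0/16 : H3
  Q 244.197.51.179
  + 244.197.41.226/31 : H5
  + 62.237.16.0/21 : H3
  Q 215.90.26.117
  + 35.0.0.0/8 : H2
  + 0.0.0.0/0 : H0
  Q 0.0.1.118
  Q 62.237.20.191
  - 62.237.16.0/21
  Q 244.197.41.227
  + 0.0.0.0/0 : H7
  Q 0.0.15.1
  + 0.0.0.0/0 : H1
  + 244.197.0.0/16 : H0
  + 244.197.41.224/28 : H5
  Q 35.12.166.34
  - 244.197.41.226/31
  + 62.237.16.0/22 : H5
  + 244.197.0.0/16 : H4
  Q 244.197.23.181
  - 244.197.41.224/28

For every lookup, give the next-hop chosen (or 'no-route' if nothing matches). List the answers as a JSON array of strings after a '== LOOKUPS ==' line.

Process each operation:
  add 35.192.0.0/12 -> H3 at depth 12
  del 35.192.0.0/12 (clear depth 12)
  add 0.0.0.0/2 -> H3 at depth 2
  add 244.197.0.0/16 -> H3 at depth 16
  lookup 244.197.51.179: bits 1111010011000101 walk d0:-→d1:-→d2:-→d3:-→d4:-→d5:-→d6:-→d7:-→d8:-→d9:-→d10:-→d11:-→d12:-→d13:-→d14:-→d15:-→d16:H3 -> H3
  add 244.197.41.226/31 -> H5 at depth 31
  add 62.237.16.0/21 -> H3 at depth 21
  lookup 215.90.26.117: bits 11 walk d0:-→d1:-→d2:- -> no-route
  add 35.0.0.0/8 -> H2 at depth 8
  add 0.0.0.0/0 -> H0 at depth 0
  lookup 0.0.1.118: bits 00 walk d0:H0→d1:-→d2:H3 -> H3
  lookup 62.237.20.191: bits 001111101110110100010 walk d0:H0→d1:-→d2:H3→d3:-→d4:-→d5:-→d6:-→d7:-→d8:-→d9:-→d10:-→d11:-→d12:-→d13:-→d14:-→d15:-→d16:-→d17:-→d18:-→d19:-→d20:-→d21:H3 -> H3
  del 62.237.16.0/21 (clear depth 21)
  lookup 244.197.41.227: bits 1111010011000101001010011110001 walk d0:H0→d1:-→d2:-→d3:-→d4:-→d5:-→d6:-→d7:-→d8:-→d9:-→d10:-→d11:-→d12:-→d13:-→d14:-→d15:-→d16:H3→d17:-→d18:-→d19:-→d20:-→d21:-→d22:-→d23:-→d24:-→d25:-→d26:-→d27:-→d28:-→d29:-→d30:-→d31:H5 -> H5
  add 0.0.0.0/0 -> H7 at depth 0
  lookup 0.0.15.1: bits 00 walk d0:H7→d1:-→d2:H3 -> H3
  add 0.0.0.0/0 -> H1 at depth 0
  add 244.197.0.0/16 -> H0 at depth 16
  add 244.197.41.224/28 -> H5 at depth 28
  lookup 35.12.166.34: bits 00100011 walk d0:H1→d1:-→d2:H3→d3:-→d4:-→d5:-→d6:-→d7:-→d8:H2 -> H2
  del 244.197.41.226/31 (clear depth 31)
  add 62.237.16.0/22 -> H5 at depth 22
  add 244.197.0.0/16 -> H4 at depth 16
  lookup 244.197.23.181: bits 111101001100010100 walk d0:H1→d1:-→d2:-→d3:-→d4:-→d5:-→d6:-→d7:-→d8:-→d9:-→d10:-→d11:-→d12:-→d13:-→d14:-→d15:-→d16:H4→d17:-→d18:- -> H4
  del 244.197.41.224/28 (clear depth 28)

== LOOKUPS ==
["H3","no-route","H3","H3","H5","H3","H2","H4"]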